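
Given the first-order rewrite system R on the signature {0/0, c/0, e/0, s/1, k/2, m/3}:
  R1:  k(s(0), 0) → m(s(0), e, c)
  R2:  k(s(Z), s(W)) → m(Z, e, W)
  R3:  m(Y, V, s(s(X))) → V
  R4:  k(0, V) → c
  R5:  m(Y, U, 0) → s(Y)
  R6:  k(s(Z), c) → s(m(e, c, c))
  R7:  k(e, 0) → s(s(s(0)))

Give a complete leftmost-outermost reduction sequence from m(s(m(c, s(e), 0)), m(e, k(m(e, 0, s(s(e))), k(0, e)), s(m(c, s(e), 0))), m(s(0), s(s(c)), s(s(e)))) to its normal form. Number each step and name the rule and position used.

c

1. m(s(m(c, s(e), 0)), m(e, k(m(e, 0, s(s(e))), k(0, e)), s(m(c, s(e), 0))), m(s(0), s(s(c)), s(s(e))))  →  m(s(s(c)), m(e, k(m(e, 0, s(s(e))), k(0, e)), s(m(c, s(e), 0))), m(s(0), s(s(c)), s(s(e))))   [R5 at 1.1]
2. m(s(s(c)), m(e, k(m(e, 0, s(s(e))), k(0, e)), s(m(c, s(e), 0))), m(s(0), s(s(c)), s(s(e))))  →  m(s(s(c)), m(e, k(0, k(0, e)), s(m(c, s(e), 0))), m(s(0), s(s(c)), s(s(e))))   [R3 at 2.2.1]
3. m(s(s(c)), m(e, k(0, k(0, e)), s(m(c, s(e), 0))), m(s(0), s(s(c)), s(s(e))))  →  m(s(s(c)), m(e, c, s(m(c, s(e), 0))), m(s(0), s(s(c)), s(s(e))))   [R4 at 2.2]
4. m(s(s(c)), m(e, c, s(m(c, s(e), 0))), m(s(0), s(s(c)), s(s(e))))  →  m(s(s(c)), m(e, c, s(s(c))), m(s(0), s(s(c)), s(s(e))))   [R5 at 2.3.1]
5. m(s(s(c)), m(e, c, s(s(c))), m(s(0), s(s(c)), s(s(e))))  →  m(s(s(c)), c, m(s(0), s(s(c)), s(s(e))))   [R3 at 2]
6. m(s(s(c)), c, m(s(0), s(s(c)), s(s(e))))  →  m(s(s(c)), c, s(s(c)))   [R3 at 3]
7. m(s(s(c)), c, s(s(c)))  →  c   [R3 at ε]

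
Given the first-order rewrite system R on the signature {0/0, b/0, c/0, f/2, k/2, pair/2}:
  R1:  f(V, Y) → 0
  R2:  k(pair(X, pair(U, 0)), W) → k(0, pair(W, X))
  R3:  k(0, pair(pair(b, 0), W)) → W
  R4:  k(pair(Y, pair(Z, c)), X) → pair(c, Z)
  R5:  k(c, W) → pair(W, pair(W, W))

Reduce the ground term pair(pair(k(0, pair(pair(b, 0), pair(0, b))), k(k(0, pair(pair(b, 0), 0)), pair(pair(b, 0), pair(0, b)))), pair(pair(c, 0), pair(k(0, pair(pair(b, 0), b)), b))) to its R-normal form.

pair(pair(pair(0, b), pair(0, b)), pair(pair(c, 0), pair(b, b)))

1. pair(pair(k(0, pair(pair(b, 0), pair(0, b))), k(k(0, pair(pair(b, 0), 0)), pair(pair(b, 0), pair(0, b)))), pair(pair(c, 0), pair(k(0, pair(pair(b, 0), b)), b)))  →  pair(pair(pair(0, b), k(k(0, pair(pair(b, 0), 0)), pair(pair(b, 0), pair(0, b)))), pair(pair(c, 0), pair(k(0, pair(pair(b, 0), b)), b)))   [R3 at 1.1]
2. pair(pair(pair(0, b), k(k(0, pair(pair(b, 0), 0)), pair(pair(b, 0), pair(0, b)))), pair(pair(c, 0), pair(k(0, pair(pair(b, 0), b)), b)))  →  pair(pair(pair(0, b), k(0, pair(pair(b, 0), pair(0, b)))), pair(pair(c, 0), pair(k(0, pair(pair(b, 0), b)), b)))   [R3 at 1.2.1]
3. pair(pair(pair(0, b), k(0, pair(pair(b, 0), pair(0, b)))), pair(pair(c, 0), pair(k(0, pair(pair(b, 0), b)), b)))  →  pair(pair(pair(0, b), pair(0, b)), pair(pair(c, 0), pair(k(0, pair(pair(b, 0), b)), b)))   [R3 at 1.2]
4. pair(pair(pair(0, b), pair(0, b)), pair(pair(c, 0), pair(k(0, pair(pair(b, 0), b)), b)))  →  pair(pair(pair(0, b), pair(0, b)), pair(pair(c, 0), pair(b, b)))   [R3 at 2.2.1]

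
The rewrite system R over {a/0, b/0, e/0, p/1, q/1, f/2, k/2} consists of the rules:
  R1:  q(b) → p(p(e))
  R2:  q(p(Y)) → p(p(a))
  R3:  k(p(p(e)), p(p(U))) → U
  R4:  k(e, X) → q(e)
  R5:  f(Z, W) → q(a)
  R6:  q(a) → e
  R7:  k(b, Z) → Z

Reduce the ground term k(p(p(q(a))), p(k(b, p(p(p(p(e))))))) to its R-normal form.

p(p(p(e)))

1. k(p(p(q(a))), p(k(b, p(p(p(p(e)))))))  →  k(p(p(e)), p(k(b, p(p(p(p(e)))))))   [R6 at 1.1.1]
2. k(p(p(e)), p(k(b, p(p(p(p(e)))))))  →  k(p(p(e)), p(p(p(p(p(e))))))   [R7 at 2.1]
3. k(p(p(e)), p(p(p(p(p(e))))))  →  p(p(p(e)))   [R3 at ε]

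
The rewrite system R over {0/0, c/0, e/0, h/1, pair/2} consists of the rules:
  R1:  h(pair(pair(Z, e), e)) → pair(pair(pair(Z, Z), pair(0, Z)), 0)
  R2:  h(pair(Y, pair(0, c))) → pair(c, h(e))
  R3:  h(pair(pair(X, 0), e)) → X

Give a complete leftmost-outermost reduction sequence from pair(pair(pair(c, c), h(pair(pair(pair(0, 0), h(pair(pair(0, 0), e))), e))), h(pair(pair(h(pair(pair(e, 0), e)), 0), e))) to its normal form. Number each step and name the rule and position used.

pair(pair(pair(c, c), pair(0, 0)), e)

1. pair(pair(pair(c, c), h(pair(pair(pair(0, 0), h(pair(pair(0, 0), e))), e))), h(pair(pair(h(pair(pair(e, 0), e)), 0), e)))  →  pair(pair(pair(c, c), h(pair(pair(pair(0, 0), 0), e))), h(pair(pair(h(pair(pair(e, 0), e)), 0), e)))   [R3 at 1.2.1.1.2]
2. pair(pair(pair(c, c), h(pair(pair(pair(0, 0), 0), e))), h(pair(pair(h(pair(pair(e, 0), e)), 0), e)))  →  pair(pair(pair(c, c), pair(0, 0)), h(pair(pair(h(pair(pair(e, 0), e)), 0), e)))   [R3 at 1.2]
3. pair(pair(pair(c, c), pair(0, 0)), h(pair(pair(h(pair(pair(e, 0), e)), 0), e)))  →  pair(pair(pair(c, c), pair(0, 0)), h(pair(pair(e, 0), e)))   [R3 at 2]
4. pair(pair(pair(c, c), pair(0, 0)), h(pair(pair(e, 0), e)))  →  pair(pair(pair(c, c), pair(0, 0)), e)   [R3 at 2]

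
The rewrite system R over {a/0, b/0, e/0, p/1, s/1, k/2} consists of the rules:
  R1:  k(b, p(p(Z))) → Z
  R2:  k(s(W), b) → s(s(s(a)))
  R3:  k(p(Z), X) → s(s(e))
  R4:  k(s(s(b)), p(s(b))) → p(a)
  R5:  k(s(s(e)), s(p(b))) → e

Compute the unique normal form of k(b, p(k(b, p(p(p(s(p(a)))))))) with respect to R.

1. k(b, p(k(b, p(p(p(s(p(a))))))))  →  k(b, p(p(s(p(a)))))   [R1 at 2.1]
2. k(b, p(p(s(p(a)))))  →  s(p(a))   [R1 at ε]

s(p(a))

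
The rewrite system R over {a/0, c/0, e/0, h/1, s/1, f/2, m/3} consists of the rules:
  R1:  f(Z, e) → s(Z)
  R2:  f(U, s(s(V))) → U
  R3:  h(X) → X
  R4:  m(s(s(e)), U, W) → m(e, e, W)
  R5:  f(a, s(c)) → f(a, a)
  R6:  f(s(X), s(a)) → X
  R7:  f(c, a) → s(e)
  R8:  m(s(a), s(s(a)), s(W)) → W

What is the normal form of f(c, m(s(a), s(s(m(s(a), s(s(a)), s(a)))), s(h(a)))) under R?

s(e)

1. f(c, m(s(a), s(s(m(s(a), s(s(a)), s(a)))), s(h(a))))  →  f(c, m(s(a), s(s(a)), s(h(a))))   [R8 at 2.2.1.1]
2. f(c, m(s(a), s(s(a)), s(h(a))))  →  f(c, h(a))   [R8 at 2]
3. f(c, h(a))  →  f(c, a)   [R3 at 2]
4. f(c, a)  →  s(e)   [R7 at ε]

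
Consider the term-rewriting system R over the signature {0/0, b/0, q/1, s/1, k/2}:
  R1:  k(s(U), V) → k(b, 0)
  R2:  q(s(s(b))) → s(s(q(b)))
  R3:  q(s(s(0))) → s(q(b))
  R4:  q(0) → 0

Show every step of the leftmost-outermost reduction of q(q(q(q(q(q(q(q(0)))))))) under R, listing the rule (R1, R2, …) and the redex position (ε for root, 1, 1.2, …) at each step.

1. q(q(q(q(q(q(q(q(0))))))))  →  q(q(q(q(q(q(q(0)))))))   [R4 at 1.1.1.1.1.1.1]
2. q(q(q(q(q(q(q(0)))))))  →  q(q(q(q(q(q(0))))))   [R4 at 1.1.1.1.1.1]
3. q(q(q(q(q(q(0))))))  →  q(q(q(q(q(0)))))   [R4 at 1.1.1.1.1]
4. q(q(q(q(q(0)))))  →  q(q(q(q(0))))   [R4 at 1.1.1.1]
5. q(q(q(q(0))))  →  q(q(q(0)))   [R4 at 1.1.1]
6. q(q(q(0)))  →  q(q(0))   [R4 at 1.1]
7. q(q(0))  →  q(0)   [R4 at 1]
8. q(0)  →  0   [R4 at ε]

0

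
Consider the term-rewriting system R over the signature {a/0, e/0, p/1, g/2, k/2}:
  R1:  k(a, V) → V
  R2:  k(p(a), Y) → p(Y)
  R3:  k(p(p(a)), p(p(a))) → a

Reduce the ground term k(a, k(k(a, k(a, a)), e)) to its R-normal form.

e

1. k(a, k(k(a, k(a, a)), e))  →  k(k(a, k(a, a)), e)   [R1 at ε]
2. k(k(a, k(a, a)), e)  →  k(k(a, a), e)   [R1 at 1]
3. k(k(a, a), e)  →  k(a, e)   [R1 at 1]
4. k(a, e)  →  e   [R1 at ε]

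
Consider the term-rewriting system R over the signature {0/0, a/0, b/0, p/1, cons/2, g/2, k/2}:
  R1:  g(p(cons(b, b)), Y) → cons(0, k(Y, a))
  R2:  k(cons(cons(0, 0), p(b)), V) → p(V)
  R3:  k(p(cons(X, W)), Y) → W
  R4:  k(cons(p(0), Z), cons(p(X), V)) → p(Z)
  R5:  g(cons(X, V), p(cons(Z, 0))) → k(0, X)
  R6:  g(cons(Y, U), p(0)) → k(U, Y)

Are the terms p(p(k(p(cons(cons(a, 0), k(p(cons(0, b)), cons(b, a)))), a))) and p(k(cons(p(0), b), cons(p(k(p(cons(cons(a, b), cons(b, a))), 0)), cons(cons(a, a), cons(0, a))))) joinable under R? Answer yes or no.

Reduce t₁ = p(p(k(p(cons(cons(a, 0), k(p(cons(0, b)), cons(b, a)))), a))):
1. p(p(k(p(cons(cons(a, 0), k(p(cons(0, b)), cons(b, a)))), a)))  →  p(p(k(p(cons(0, b)), cons(b, a))))   [R3 at 1.1]
2. p(p(k(p(cons(0, b)), cons(b, a))))  →  p(p(b))   [R3 at 1.1]

Reduce t₂ = p(k(cons(p(0), b), cons(p(k(p(cons(cons(a, b), cons(b, a))), 0)), cons(cons(a, a), cons(0, a))))):
1. p(k(cons(p(0), b), cons(p(k(p(cons(cons(a, b), cons(b, a))), 0)), cons(cons(a, a), cons(0, a)))))  →  p(p(b))   [R4 at 1]

yes — NF(t₁) = p(p(b)), NF(t₂) = p(p(b))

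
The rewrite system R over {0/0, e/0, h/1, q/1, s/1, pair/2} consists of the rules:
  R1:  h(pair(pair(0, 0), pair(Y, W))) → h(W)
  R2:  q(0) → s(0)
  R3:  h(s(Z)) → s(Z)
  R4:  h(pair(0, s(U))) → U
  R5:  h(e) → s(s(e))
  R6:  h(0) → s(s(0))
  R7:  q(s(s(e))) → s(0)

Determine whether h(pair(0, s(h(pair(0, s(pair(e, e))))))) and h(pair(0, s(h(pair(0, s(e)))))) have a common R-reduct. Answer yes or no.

Reduce t₁ = h(pair(0, s(h(pair(0, s(pair(e, e))))))):
1. h(pair(0, s(h(pair(0, s(pair(e, e)))))))  →  h(pair(0, s(pair(e, e))))   [R4 at ε]
2. h(pair(0, s(pair(e, e))))  →  pair(e, e)   [R4 at ε]

Reduce t₂ = h(pair(0, s(h(pair(0, s(e)))))):
1. h(pair(0, s(h(pair(0, s(e))))))  →  h(pair(0, s(e)))   [R4 at ε]
2. h(pair(0, s(e)))  →  e   [R4 at ε]

no — NF(t₁) = pair(e, e), NF(t₂) = e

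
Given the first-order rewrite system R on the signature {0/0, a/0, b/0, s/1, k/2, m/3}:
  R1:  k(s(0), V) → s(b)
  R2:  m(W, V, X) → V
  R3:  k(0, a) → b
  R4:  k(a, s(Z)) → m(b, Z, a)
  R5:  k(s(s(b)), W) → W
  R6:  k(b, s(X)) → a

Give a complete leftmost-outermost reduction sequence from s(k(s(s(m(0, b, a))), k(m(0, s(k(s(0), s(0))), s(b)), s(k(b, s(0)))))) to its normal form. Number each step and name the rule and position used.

1. s(k(s(s(m(0, b, a))), k(m(0, s(k(s(0), s(0))), s(b)), s(k(b, s(0))))))  →  s(k(s(s(b)), k(m(0, s(k(s(0), s(0))), s(b)), s(k(b, s(0))))))   [R2 at 1.1.1.1]
2. s(k(s(s(b)), k(m(0, s(k(s(0), s(0))), s(b)), s(k(b, s(0))))))  →  s(k(m(0, s(k(s(0), s(0))), s(b)), s(k(b, s(0)))))   [R5 at 1]
3. s(k(m(0, s(k(s(0), s(0))), s(b)), s(k(b, s(0)))))  →  s(k(s(k(s(0), s(0))), s(k(b, s(0)))))   [R2 at 1.1]
4. s(k(s(k(s(0), s(0))), s(k(b, s(0)))))  →  s(k(s(s(b)), s(k(b, s(0)))))   [R1 at 1.1.1]
5. s(k(s(s(b)), s(k(b, s(0)))))  →  s(s(k(b, s(0))))   [R5 at 1]
6. s(s(k(b, s(0))))  →  s(s(a))   [R6 at 1.1]

s(s(a))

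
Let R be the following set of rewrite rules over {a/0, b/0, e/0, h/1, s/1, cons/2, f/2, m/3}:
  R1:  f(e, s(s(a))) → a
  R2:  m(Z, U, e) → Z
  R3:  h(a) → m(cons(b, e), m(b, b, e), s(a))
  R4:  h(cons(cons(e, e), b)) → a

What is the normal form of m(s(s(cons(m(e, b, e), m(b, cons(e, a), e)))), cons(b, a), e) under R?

s(s(cons(e, b)))

1. m(s(s(cons(m(e, b, e), m(b, cons(e, a), e)))), cons(b, a), e)  →  s(s(cons(m(e, b, e), m(b, cons(e, a), e))))   [R2 at ε]
2. s(s(cons(m(e, b, e), m(b, cons(e, a), e))))  →  s(s(cons(e, m(b, cons(e, a), e))))   [R2 at 1.1.1]
3. s(s(cons(e, m(b, cons(e, a), e))))  →  s(s(cons(e, b)))   [R2 at 1.1.2]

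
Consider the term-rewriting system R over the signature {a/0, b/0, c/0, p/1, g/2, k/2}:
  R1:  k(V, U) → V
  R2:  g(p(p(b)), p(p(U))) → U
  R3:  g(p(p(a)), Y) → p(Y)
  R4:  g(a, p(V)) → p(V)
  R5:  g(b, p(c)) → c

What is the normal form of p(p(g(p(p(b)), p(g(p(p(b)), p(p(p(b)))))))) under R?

1. p(p(g(p(p(b)), p(g(p(p(b)), p(p(p(b))))))))  →  p(p(g(p(p(b)), p(p(b)))))   [R2 at 1.1.2.1]
2. p(p(g(p(p(b)), p(p(b)))))  →  p(p(b))   [R2 at 1.1]

p(p(b))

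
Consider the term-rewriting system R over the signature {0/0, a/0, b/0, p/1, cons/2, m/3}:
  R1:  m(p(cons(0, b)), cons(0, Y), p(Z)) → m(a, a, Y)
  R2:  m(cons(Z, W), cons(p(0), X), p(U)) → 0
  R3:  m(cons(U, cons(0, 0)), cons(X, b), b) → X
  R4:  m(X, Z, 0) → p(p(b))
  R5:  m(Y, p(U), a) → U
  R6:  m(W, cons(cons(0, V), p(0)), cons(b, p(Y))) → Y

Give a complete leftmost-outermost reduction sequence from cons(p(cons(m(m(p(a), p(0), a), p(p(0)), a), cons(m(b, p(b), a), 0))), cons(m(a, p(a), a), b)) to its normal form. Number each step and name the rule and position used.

1. cons(p(cons(m(m(p(a), p(0), a), p(p(0)), a), cons(m(b, p(b), a), 0))), cons(m(a, p(a), a), b))  →  cons(p(cons(p(0), cons(m(b, p(b), a), 0))), cons(m(a, p(a), a), b))   [R5 at 1.1.1]
2. cons(p(cons(p(0), cons(m(b, p(b), a), 0))), cons(m(a, p(a), a), b))  →  cons(p(cons(p(0), cons(b, 0))), cons(m(a, p(a), a), b))   [R5 at 1.1.2.1]
3. cons(p(cons(p(0), cons(b, 0))), cons(m(a, p(a), a), b))  →  cons(p(cons(p(0), cons(b, 0))), cons(a, b))   [R5 at 2.1]

cons(p(cons(p(0), cons(b, 0))), cons(a, b))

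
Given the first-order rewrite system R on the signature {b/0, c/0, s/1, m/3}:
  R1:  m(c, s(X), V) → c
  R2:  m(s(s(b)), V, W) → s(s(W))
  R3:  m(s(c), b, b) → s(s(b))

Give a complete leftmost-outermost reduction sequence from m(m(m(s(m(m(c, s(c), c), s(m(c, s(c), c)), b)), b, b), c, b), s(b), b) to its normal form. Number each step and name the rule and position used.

s(s(b))

1. m(m(m(s(m(m(c, s(c), c), s(m(c, s(c), c)), b)), b, b), c, b), s(b), b)  →  m(m(m(s(m(c, s(m(c, s(c), c)), b)), b, b), c, b), s(b), b)   [R1 at 1.1.1.1.1]
2. m(m(m(s(m(c, s(m(c, s(c), c)), b)), b, b), c, b), s(b), b)  →  m(m(m(s(c), b, b), c, b), s(b), b)   [R1 at 1.1.1.1]
3. m(m(m(s(c), b, b), c, b), s(b), b)  →  m(m(s(s(b)), c, b), s(b), b)   [R3 at 1.1]
4. m(m(s(s(b)), c, b), s(b), b)  →  m(s(s(b)), s(b), b)   [R2 at 1]
5. m(s(s(b)), s(b), b)  →  s(s(b))   [R2 at ε]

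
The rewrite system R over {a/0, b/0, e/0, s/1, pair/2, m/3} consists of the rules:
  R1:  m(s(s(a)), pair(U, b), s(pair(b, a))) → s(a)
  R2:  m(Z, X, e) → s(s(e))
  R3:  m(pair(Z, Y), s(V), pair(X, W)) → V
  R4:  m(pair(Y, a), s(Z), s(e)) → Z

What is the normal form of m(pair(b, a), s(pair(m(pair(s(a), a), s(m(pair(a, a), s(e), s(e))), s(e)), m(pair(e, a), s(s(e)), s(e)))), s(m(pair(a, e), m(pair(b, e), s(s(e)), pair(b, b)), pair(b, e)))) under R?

pair(e, s(e))

1. m(pair(b, a), s(pair(m(pair(s(a), a), s(m(pair(a, a), s(e), s(e))), s(e)), m(pair(e, a), s(s(e)), s(e)))), s(m(pair(a, e), m(pair(b, e), s(s(e)), pair(b, b)), pair(b, e))))  →  m(pair(b, a), s(pair(m(pair(a, a), s(e), s(e)), m(pair(e, a), s(s(e)), s(e)))), s(m(pair(a, e), m(pair(b, e), s(s(e)), pair(b, b)), pair(b, e))))   [R4 at 2.1.1]
2. m(pair(b, a), s(pair(m(pair(a, a), s(e), s(e)), m(pair(e, a), s(s(e)), s(e)))), s(m(pair(a, e), m(pair(b, e), s(s(e)), pair(b, b)), pair(b, e))))  →  m(pair(b, a), s(pair(e, m(pair(e, a), s(s(e)), s(e)))), s(m(pair(a, e), m(pair(b, e), s(s(e)), pair(b, b)), pair(b, e))))   [R4 at 2.1.1]
3. m(pair(b, a), s(pair(e, m(pair(e, a), s(s(e)), s(e)))), s(m(pair(a, e), m(pair(b, e), s(s(e)), pair(b, b)), pair(b, e))))  →  m(pair(b, a), s(pair(e, s(e))), s(m(pair(a, e), m(pair(b, e), s(s(e)), pair(b, b)), pair(b, e))))   [R4 at 2.1.2]
4. m(pair(b, a), s(pair(e, s(e))), s(m(pair(a, e), m(pair(b, e), s(s(e)), pair(b, b)), pair(b, e))))  →  m(pair(b, a), s(pair(e, s(e))), s(m(pair(a, e), s(e), pair(b, e))))   [R3 at 3.1.2]
5. m(pair(b, a), s(pair(e, s(e))), s(m(pair(a, e), s(e), pair(b, e))))  →  m(pair(b, a), s(pair(e, s(e))), s(e))   [R3 at 3.1]
6. m(pair(b, a), s(pair(e, s(e))), s(e))  →  pair(e, s(e))   [R4 at ε]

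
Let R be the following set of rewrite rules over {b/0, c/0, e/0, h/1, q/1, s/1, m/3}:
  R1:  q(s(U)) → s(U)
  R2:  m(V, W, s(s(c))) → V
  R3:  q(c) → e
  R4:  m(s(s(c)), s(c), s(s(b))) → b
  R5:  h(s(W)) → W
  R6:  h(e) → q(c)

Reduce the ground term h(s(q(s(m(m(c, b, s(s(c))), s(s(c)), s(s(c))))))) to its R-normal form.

s(c)

1. h(s(q(s(m(m(c, b, s(s(c))), s(s(c)), s(s(c)))))))  →  q(s(m(m(c, b, s(s(c))), s(s(c)), s(s(c)))))   [R5 at ε]
2. q(s(m(m(c, b, s(s(c))), s(s(c)), s(s(c)))))  →  s(m(m(c, b, s(s(c))), s(s(c)), s(s(c))))   [R1 at ε]
3. s(m(m(c, b, s(s(c))), s(s(c)), s(s(c))))  →  s(m(c, b, s(s(c))))   [R2 at 1]
4. s(m(c, b, s(s(c))))  →  s(c)   [R2 at 1]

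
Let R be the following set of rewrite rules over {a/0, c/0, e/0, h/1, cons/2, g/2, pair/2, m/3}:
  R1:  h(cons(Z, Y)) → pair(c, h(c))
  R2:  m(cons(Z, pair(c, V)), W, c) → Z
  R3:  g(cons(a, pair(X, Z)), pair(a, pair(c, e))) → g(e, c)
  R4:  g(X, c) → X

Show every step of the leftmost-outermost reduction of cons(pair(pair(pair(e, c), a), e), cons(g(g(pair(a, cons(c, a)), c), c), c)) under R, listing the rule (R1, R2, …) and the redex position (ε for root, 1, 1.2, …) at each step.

1. cons(pair(pair(pair(e, c), a), e), cons(g(g(pair(a, cons(c, a)), c), c), c))  →  cons(pair(pair(pair(e, c), a), e), cons(g(pair(a, cons(c, a)), c), c))   [R4 at 2.1]
2. cons(pair(pair(pair(e, c), a), e), cons(g(pair(a, cons(c, a)), c), c))  →  cons(pair(pair(pair(e, c), a), e), cons(pair(a, cons(c, a)), c))   [R4 at 2.1]

cons(pair(pair(pair(e, c), a), e), cons(pair(a, cons(c, a)), c))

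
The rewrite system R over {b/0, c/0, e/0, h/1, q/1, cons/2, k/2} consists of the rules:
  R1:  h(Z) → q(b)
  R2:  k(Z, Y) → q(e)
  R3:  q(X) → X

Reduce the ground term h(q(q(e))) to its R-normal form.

1. h(q(q(e)))  →  q(b)   [R1 at ε]
2. q(b)  →  b   [R3 at ε]

b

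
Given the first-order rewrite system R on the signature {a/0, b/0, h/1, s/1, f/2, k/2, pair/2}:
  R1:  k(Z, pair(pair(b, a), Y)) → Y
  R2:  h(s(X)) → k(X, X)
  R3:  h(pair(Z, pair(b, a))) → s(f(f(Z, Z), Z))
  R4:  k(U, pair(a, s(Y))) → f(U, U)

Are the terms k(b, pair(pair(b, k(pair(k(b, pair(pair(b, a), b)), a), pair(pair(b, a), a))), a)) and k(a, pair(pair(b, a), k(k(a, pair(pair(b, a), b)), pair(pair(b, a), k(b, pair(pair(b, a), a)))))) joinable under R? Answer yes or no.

yes — NF(t₁) = a, NF(t₂) = a

Reduce t₁ = k(b, pair(pair(b, k(pair(k(b, pair(pair(b, a), b)), a), pair(pair(b, a), a))), a)):
1. k(b, pair(pair(b, k(pair(k(b, pair(pair(b, a), b)), a), pair(pair(b, a), a))), a))  →  k(b, pair(pair(b, a), a))   [R1 at 2.1.2]
2. k(b, pair(pair(b, a), a))  →  a   [R1 at ε]

Reduce t₂ = k(a, pair(pair(b, a), k(k(a, pair(pair(b, a), b)), pair(pair(b, a), k(b, pair(pair(b, a), a)))))):
1. k(a, pair(pair(b, a), k(k(a, pair(pair(b, a), b)), pair(pair(b, a), k(b, pair(pair(b, a), a))))))  →  k(k(a, pair(pair(b, a), b)), pair(pair(b, a), k(b, pair(pair(b, a), a))))   [R1 at ε]
2. k(k(a, pair(pair(b, a), b)), pair(pair(b, a), k(b, pair(pair(b, a), a))))  →  k(b, pair(pair(b, a), a))   [R1 at ε]
3. k(b, pair(pair(b, a), a))  →  a   [R1 at ε]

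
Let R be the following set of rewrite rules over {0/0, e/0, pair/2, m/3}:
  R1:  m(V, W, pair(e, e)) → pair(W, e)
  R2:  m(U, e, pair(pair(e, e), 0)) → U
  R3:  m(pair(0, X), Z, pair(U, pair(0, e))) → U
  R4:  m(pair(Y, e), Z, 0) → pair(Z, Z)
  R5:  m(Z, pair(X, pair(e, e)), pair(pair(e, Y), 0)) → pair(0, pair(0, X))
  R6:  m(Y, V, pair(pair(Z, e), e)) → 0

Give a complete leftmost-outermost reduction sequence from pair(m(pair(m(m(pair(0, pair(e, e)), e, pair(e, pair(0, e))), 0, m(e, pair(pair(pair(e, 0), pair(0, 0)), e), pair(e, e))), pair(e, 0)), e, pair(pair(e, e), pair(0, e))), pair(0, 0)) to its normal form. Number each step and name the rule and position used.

1. pair(m(pair(m(m(pair(0, pair(e, e)), e, pair(e, pair(0, e))), 0, m(e, pair(pair(pair(e, 0), pair(0, 0)), e), pair(e, e))), pair(e, 0)), e, pair(pair(e, e), pair(0, e))), pair(0, 0))  →  pair(m(pair(m(e, 0, m(e, pair(pair(pair(e, 0), pair(0, 0)), e), pair(e, e))), pair(e, 0)), e, pair(pair(e, e), pair(0, e))), pair(0, 0))   [R3 at 1.1.1.1]
2. pair(m(pair(m(e, 0, m(e, pair(pair(pair(e, 0), pair(0, 0)), e), pair(e, e))), pair(e, 0)), e, pair(pair(e, e), pair(0, e))), pair(0, 0))  →  pair(m(pair(m(e, 0, pair(pair(pair(pair(e, 0), pair(0, 0)), e), e)), pair(e, 0)), e, pair(pair(e, e), pair(0, e))), pair(0, 0))   [R1 at 1.1.1.3]
3. pair(m(pair(m(e, 0, pair(pair(pair(pair(e, 0), pair(0, 0)), e), e)), pair(e, 0)), e, pair(pair(e, e), pair(0, e))), pair(0, 0))  →  pair(m(pair(0, pair(e, 0)), e, pair(pair(e, e), pair(0, e))), pair(0, 0))   [R6 at 1.1.1]
4. pair(m(pair(0, pair(e, 0)), e, pair(pair(e, e), pair(0, e))), pair(0, 0))  →  pair(pair(e, e), pair(0, 0))   [R3 at 1]

pair(pair(e, e), pair(0, 0))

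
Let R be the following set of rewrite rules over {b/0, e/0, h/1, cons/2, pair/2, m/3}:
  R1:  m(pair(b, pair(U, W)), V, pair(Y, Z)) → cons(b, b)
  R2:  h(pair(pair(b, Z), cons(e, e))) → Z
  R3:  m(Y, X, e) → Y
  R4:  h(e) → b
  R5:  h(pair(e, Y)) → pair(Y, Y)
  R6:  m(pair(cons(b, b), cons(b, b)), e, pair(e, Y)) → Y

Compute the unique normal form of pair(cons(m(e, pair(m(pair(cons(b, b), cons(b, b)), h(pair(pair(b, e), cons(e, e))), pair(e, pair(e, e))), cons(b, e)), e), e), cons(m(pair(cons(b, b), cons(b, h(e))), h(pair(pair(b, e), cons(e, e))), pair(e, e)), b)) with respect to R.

1. pair(cons(m(e, pair(m(pair(cons(b, b), cons(b, b)), h(pair(pair(b, e), cons(e, e))), pair(e, pair(e, e))), cons(b, e)), e), e), cons(m(pair(cons(b, b), cons(b, h(e))), h(pair(pair(b, e), cons(e, e))), pair(e, e)), b))  →  pair(cons(e, e), cons(m(pair(cons(b, b), cons(b, h(e))), h(pair(pair(b, e), cons(e, e))), pair(e, e)), b))   [R3 at 1.1]
2. pair(cons(e, e), cons(m(pair(cons(b, b), cons(b, h(e))), h(pair(pair(b, e), cons(e, e))), pair(e, e)), b))  →  pair(cons(e, e), cons(m(pair(cons(b, b), cons(b, b)), h(pair(pair(b, e), cons(e, e))), pair(e, e)), b))   [R4 at 2.1.1.2.2]
3. pair(cons(e, e), cons(m(pair(cons(b, b), cons(b, b)), h(pair(pair(b, e), cons(e, e))), pair(e, e)), b))  →  pair(cons(e, e), cons(m(pair(cons(b, b), cons(b, b)), e, pair(e, e)), b))   [R2 at 2.1.2]
4. pair(cons(e, e), cons(m(pair(cons(b, b), cons(b, b)), e, pair(e, e)), b))  →  pair(cons(e, e), cons(e, b))   [R6 at 2.1]

pair(cons(e, e), cons(e, b))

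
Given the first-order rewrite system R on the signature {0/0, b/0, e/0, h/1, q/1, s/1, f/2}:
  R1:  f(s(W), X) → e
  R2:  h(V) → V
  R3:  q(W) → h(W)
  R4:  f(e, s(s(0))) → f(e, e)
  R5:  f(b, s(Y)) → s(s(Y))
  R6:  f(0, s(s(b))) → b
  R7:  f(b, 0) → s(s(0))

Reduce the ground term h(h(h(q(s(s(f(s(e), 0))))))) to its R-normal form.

1. h(h(h(q(s(s(f(s(e), 0)))))))  →  h(h(q(s(s(f(s(e), 0))))))   [R2 at ε]
2. h(h(q(s(s(f(s(e), 0))))))  →  h(q(s(s(f(s(e), 0)))))   [R2 at ε]
3. h(q(s(s(f(s(e), 0)))))  →  q(s(s(f(s(e), 0))))   [R2 at ε]
4. q(s(s(f(s(e), 0))))  →  h(s(s(f(s(e), 0))))   [R3 at ε]
5. h(s(s(f(s(e), 0))))  →  s(s(f(s(e), 0)))   [R2 at ε]
6. s(s(f(s(e), 0)))  →  s(s(e))   [R1 at 1.1]

s(s(e))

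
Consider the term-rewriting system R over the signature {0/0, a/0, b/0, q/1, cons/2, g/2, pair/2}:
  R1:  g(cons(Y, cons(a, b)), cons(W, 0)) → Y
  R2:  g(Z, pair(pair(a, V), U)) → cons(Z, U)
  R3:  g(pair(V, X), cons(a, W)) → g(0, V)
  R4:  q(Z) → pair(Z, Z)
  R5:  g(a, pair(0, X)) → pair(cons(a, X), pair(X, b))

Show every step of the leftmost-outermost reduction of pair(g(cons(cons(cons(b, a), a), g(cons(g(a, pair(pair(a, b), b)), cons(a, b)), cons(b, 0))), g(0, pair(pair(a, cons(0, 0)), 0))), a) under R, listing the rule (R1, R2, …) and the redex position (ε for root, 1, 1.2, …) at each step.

1. pair(g(cons(cons(cons(b, a), a), g(cons(g(a, pair(pair(a, b), b)), cons(a, b)), cons(b, 0))), g(0, pair(pair(a, cons(0, 0)), 0))), a)  →  pair(g(cons(cons(cons(b, a), a), g(a, pair(pair(a, b), b))), g(0, pair(pair(a, cons(0, 0)), 0))), a)   [R1 at 1.1.2]
2. pair(g(cons(cons(cons(b, a), a), g(a, pair(pair(a, b), b))), g(0, pair(pair(a, cons(0, 0)), 0))), a)  →  pair(g(cons(cons(cons(b, a), a), cons(a, b)), g(0, pair(pair(a, cons(0, 0)), 0))), a)   [R2 at 1.1.2]
3. pair(g(cons(cons(cons(b, a), a), cons(a, b)), g(0, pair(pair(a, cons(0, 0)), 0))), a)  →  pair(g(cons(cons(cons(b, a), a), cons(a, b)), cons(0, 0)), a)   [R2 at 1.2]
4. pair(g(cons(cons(cons(b, a), a), cons(a, b)), cons(0, 0)), a)  →  pair(cons(cons(b, a), a), a)   [R1 at 1]

pair(cons(cons(b, a), a), a)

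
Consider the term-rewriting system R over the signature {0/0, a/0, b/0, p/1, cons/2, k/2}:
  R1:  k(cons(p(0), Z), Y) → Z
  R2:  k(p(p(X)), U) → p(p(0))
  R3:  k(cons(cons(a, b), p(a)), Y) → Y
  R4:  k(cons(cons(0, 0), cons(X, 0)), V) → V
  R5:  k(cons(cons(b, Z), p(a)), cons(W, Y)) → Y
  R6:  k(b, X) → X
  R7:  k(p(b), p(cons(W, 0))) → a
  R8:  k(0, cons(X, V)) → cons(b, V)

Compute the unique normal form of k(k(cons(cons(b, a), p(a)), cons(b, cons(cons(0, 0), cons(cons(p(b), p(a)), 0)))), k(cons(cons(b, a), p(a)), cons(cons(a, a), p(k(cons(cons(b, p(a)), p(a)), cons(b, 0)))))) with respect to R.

p(0)

1. k(k(cons(cons(b, a), p(a)), cons(b, cons(cons(0, 0), cons(cons(p(b), p(a)), 0)))), k(cons(cons(b, a), p(a)), cons(cons(a, a), p(k(cons(cons(b, p(a)), p(a)), cons(b, 0))))))  →  k(cons(cons(0, 0), cons(cons(p(b), p(a)), 0)), k(cons(cons(b, a), p(a)), cons(cons(a, a), p(k(cons(cons(b, p(a)), p(a)), cons(b, 0))))))   [R5 at 1]
2. k(cons(cons(0, 0), cons(cons(p(b), p(a)), 0)), k(cons(cons(b, a), p(a)), cons(cons(a, a), p(k(cons(cons(b, p(a)), p(a)), cons(b, 0))))))  →  k(cons(cons(b, a), p(a)), cons(cons(a, a), p(k(cons(cons(b, p(a)), p(a)), cons(b, 0)))))   [R4 at ε]
3. k(cons(cons(b, a), p(a)), cons(cons(a, a), p(k(cons(cons(b, p(a)), p(a)), cons(b, 0)))))  →  p(k(cons(cons(b, p(a)), p(a)), cons(b, 0)))   [R5 at ε]
4. p(k(cons(cons(b, p(a)), p(a)), cons(b, 0)))  →  p(0)   [R5 at 1]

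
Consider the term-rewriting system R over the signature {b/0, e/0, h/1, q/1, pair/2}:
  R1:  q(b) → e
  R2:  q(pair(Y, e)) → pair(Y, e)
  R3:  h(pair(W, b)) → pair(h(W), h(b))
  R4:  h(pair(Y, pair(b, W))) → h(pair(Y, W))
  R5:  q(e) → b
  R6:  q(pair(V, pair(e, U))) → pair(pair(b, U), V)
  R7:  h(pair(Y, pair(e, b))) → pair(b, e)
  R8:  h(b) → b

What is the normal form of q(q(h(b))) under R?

1. q(q(h(b)))  →  q(q(b))   [R8 at 1.1]
2. q(q(b))  →  q(e)   [R1 at 1]
3. q(e)  →  b   [R5 at ε]

b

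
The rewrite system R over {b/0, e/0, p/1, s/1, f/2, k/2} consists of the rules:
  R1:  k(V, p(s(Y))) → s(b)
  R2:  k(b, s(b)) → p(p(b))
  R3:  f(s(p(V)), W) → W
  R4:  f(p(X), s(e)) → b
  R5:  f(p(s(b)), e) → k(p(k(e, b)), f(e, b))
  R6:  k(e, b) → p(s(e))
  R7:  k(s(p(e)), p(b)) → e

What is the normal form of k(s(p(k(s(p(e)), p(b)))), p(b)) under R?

1. k(s(p(k(s(p(e)), p(b)))), p(b))  →  k(s(p(e)), p(b))   [R7 at 1.1.1]
2. k(s(p(e)), p(b))  →  e   [R7 at ε]

e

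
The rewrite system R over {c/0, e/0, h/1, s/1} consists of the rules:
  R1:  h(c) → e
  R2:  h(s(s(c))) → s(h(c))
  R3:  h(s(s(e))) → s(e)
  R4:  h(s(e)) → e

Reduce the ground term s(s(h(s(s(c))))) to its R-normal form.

s(s(s(e)))

1. s(s(h(s(s(c)))))  →  s(s(s(h(c))))   [R2 at 1.1]
2. s(s(s(h(c))))  →  s(s(s(e)))   [R1 at 1.1.1]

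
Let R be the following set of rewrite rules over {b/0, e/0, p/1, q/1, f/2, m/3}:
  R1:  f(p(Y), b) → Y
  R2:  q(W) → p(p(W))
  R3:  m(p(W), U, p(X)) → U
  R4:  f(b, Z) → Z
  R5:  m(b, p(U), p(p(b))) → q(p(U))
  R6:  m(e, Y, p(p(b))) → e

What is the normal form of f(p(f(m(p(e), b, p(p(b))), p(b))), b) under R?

1. f(p(f(m(p(e), b, p(p(b))), p(b))), b)  →  f(m(p(e), b, p(p(b))), p(b))   [R1 at ε]
2. f(m(p(e), b, p(p(b))), p(b))  →  f(b, p(b))   [R3 at 1]
3. f(b, p(b))  →  p(b)   [R4 at ε]

p(b)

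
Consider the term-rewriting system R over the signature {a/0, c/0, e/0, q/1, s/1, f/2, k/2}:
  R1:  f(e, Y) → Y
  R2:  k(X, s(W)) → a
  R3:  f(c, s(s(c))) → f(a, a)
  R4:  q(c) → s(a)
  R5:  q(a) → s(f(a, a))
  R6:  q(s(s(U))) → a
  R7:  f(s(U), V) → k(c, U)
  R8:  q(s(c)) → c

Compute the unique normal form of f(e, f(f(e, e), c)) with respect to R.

c

1. f(e, f(f(e, e), c))  →  f(f(e, e), c)   [R1 at ε]
2. f(f(e, e), c)  →  f(e, c)   [R1 at 1]
3. f(e, c)  →  c   [R1 at ε]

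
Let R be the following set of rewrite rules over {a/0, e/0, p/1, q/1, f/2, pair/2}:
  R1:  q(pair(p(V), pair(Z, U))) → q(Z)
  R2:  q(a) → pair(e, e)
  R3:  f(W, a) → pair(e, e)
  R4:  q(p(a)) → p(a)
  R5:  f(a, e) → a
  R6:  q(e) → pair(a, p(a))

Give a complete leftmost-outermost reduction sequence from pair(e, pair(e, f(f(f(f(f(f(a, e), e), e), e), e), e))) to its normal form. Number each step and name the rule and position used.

pair(e, pair(e, a))

1. pair(e, pair(e, f(f(f(f(f(f(a, e), e), e), e), e), e)))  →  pair(e, pair(e, f(f(f(f(f(a, e), e), e), e), e)))   [R5 at 2.2.1.1.1.1.1]
2. pair(e, pair(e, f(f(f(f(f(a, e), e), e), e), e)))  →  pair(e, pair(e, f(f(f(f(a, e), e), e), e)))   [R5 at 2.2.1.1.1.1]
3. pair(e, pair(e, f(f(f(f(a, e), e), e), e)))  →  pair(e, pair(e, f(f(f(a, e), e), e)))   [R5 at 2.2.1.1.1]
4. pair(e, pair(e, f(f(f(a, e), e), e)))  →  pair(e, pair(e, f(f(a, e), e)))   [R5 at 2.2.1.1]
5. pair(e, pair(e, f(f(a, e), e)))  →  pair(e, pair(e, f(a, e)))   [R5 at 2.2.1]
6. pair(e, pair(e, f(a, e)))  →  pair(e, pair(e, a))   [R5 at 2.2]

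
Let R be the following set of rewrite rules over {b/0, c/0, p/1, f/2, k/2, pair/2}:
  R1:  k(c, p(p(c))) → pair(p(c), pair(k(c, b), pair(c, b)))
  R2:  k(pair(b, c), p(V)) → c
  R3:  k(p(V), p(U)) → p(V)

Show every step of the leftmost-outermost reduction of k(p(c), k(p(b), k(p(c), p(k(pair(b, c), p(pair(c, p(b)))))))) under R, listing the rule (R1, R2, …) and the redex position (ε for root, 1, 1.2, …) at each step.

p(c)

1. k(p(c), k(p(b), k(p(c), p(k(pair(b, c), p(pair(c, p(b))))))))  →  k(p(c), k(p(b), p(c)))   [R3 at 2.2]
2. k(p(c), k(p(b), p(c)))  →  k(p(c), p(b))   [R3 at 2]
3. k(p(c), p(b))  →  p(c)   [R3 at ε]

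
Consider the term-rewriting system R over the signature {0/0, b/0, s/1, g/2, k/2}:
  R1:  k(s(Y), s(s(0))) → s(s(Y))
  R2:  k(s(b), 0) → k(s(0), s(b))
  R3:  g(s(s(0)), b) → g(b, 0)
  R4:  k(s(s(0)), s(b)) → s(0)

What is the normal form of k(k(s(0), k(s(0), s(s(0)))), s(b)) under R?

1. k(k(s(0), k(s(0), s(s(0)))), s(b))  →  k(k(s(0), s(s(0))), s(b))   [R1 at 1.2]
2. k(k(s(0), s(s(0))), s(b))  →  k(s(s(0)), s(b))   [R1 at 1]
3. k(s(s(0)), s(b))  →  s(0)   [R4 at ε]

s(0)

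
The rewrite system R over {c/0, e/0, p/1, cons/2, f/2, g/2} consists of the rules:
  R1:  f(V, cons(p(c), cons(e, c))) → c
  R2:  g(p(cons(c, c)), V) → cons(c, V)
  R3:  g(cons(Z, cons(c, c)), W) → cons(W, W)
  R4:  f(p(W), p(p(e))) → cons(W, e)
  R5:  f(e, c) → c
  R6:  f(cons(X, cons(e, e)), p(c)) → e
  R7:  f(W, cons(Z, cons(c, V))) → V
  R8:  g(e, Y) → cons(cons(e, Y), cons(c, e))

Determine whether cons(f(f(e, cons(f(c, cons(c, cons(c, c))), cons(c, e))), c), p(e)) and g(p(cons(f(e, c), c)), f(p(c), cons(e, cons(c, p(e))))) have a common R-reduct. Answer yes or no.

Reduce t₁ = cons(f(f(e, cons(f(c, cons(c, cons(c, c))), cons(c, e))), c), p(e)):
1. cons(f(f(e, cons(f(c, cons(c, cons(c, c))), cons(c, e))), c), p(e))  →  cons(f(e, c), p(e))   [R7 at 1.1]
2. cons(f(e, c), p(e))  →  cons(c, p(e))   [R5 at 1]

Reduce t₂ = g(p(cons(f(e, c), c)), f(p(c), cons(e, cons(c, p(e))))):
1. g(p(cons(f(e, c), c)), f(p(c), cons(e, cons(c, p(e)))))  →  g(p(cons(c, c)), f(p(c), cons(e, cons(c, p(e)))))   [R5 at 1.1.1]
2. g(p(cons(c, c)), f(p(c), cons(e, cons(c, p(e)))))  →  cons(c, f(p(c), cons(e, cons(c, p(e)))))   [R2 at ε]
3. cons(c, f(p(c), cons(e, cons(c, p(e)))))  →  cons(c, p(e))   [R7 at 2]

yes — NF(t₁) = cons(c, p(e)), NF(t₂) = cons(c, p(e))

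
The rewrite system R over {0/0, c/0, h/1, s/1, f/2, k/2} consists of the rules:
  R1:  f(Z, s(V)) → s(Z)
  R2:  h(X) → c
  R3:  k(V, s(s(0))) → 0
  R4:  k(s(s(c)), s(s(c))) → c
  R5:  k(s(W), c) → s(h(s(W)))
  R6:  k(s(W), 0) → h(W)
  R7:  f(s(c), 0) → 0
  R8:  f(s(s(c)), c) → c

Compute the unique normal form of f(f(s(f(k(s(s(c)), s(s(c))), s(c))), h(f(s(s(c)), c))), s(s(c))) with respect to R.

1. f(f(s(f(k(s(s(c)), s(s(c))), s(c))), h(f(s(s(c)), c))), s(s(c)))  →  s(f(s(f(k(s(s(c)), s(s(c))), s(c))), h(f(s(s(c)), c))))   [R1 at ε]
2. s(f(s(f(k(s(s(c)), s(s(c))), s(c))), h(f(s(s(c)), c))))  →  s(f(s(s(k(s(s(c)), s(s(c))))), h(f(s(s(c)), c))))   [R1 at 1.1.1]
3. s(f(s(s(k(s(s(c)), s(s(c))))), h(f(s(s(c)), c))))  →  s(f(s(s(c)), h(f(s(s(c)), c))))   [R4 at 1.1.1.1]
4. s(f(s(s(c)), h(f(s(s(c)), c))))  →  s(f(s(s(c)), c))   [R2 at 1.2]
5. s(f(s(s(c)), c))  →  s(c)   [R8 at 1]

s(c)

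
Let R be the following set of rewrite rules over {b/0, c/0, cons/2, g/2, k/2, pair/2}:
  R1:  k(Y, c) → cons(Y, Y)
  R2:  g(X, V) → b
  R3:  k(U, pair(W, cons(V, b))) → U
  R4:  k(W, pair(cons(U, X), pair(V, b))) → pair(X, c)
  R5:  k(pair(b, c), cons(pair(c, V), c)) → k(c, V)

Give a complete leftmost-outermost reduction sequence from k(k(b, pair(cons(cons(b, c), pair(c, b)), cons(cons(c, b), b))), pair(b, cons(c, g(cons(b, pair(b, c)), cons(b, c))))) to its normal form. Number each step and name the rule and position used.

1. k(k(b, pair(cons(cons(b, c), pair(c, b)), cons(cons(c, b), b))), pair(b, cons(c, g(cons(b, pair(b, c)), cons(b, c)))))  →  k(b, pair(b, cons(c, g(cons(b, pair(b, c)), cons(b, c)))))   [R3 at 1]
2. k(b, pair(b, cons(c, g(cons(b, pair(b, c)), cons(b, c)))))  →  k(b, pair(b, cons(c, b)))   [R2 at 2.2.2]
3. k(b, pair(b, cons(c, b)))  →  b   [R3 at ε]

b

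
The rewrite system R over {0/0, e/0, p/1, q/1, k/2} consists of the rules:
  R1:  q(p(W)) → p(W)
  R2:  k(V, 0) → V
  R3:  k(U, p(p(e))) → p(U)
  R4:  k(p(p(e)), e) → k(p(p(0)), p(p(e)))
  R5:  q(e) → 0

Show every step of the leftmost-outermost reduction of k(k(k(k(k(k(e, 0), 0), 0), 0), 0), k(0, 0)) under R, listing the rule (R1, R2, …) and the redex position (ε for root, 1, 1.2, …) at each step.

1. k(k(k(k(k(k(e, 0), 0), 0), 0), 0), k(0, 0))  →  k(k(k(k(k(e, 0), 0), 0), 0), k(0, 0))   [R2 at 1]
2. k(k(k(k(k(e, 0), 0), 0), 0), k(0, 0))  →  k(k(k(k(e, 0), 0), 0), k(0, 0))   [R2 at 1]
3. k(k(k(k(e, 0), 0), 0), k(0, 0))  →  k(k(k(e, 0), 0), k(0, 0))   [R2 at 1]
4. k(k(k(e, 0), 0), k(0, 0))  →  k(k(e, 0), k(0, 0))   [R2 at 1]
5. k(k(e, 0), k(0, 0))  →  k(e, k(0, 0))   [R2 at 1]
6. k(e, k(0, 0))  →  k(e, 0)   [R2 at 2]
7. k(e, 0)  →  e   [R2 at ε]

e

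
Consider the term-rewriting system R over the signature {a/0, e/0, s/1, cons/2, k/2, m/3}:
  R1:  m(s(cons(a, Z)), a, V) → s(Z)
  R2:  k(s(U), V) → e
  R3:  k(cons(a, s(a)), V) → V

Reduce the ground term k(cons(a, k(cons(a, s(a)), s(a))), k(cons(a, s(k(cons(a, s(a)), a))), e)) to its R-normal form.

e

1. k(cons(a, k(cons(a, s(a)), s(a))), k(cons(a, s(k(cons(a, s(a)), a))), e))  →  k(cons(a, s(a)), k(cons(a, s(k(cons(a, s(a)), a))), e))   [R3 at 1.2]
2. k(cons(a, s(a)), k(cons(a, s(k(cons(a, s(a)), a))), e))  →  k(cons(a, s(k(cons(a, s(a)), a))), e)   [R3 at ε]
3. k(cons(a, s(k(cons(a, s(a)), a))), e)  →  k(cons(a, s(a)), e)   [R3 at 1.2.1]
4. k(cons(a, s(a)), e)  →  e   [R3 at ε]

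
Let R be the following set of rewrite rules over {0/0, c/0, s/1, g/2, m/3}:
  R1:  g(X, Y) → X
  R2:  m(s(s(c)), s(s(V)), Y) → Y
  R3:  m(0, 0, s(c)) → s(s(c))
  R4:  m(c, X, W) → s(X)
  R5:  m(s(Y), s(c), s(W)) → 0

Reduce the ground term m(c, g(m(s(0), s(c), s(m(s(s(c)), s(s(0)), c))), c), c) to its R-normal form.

1. m(c, g(m(s(0), s(c), s(m(s(s(c)), s(s(0)), c))), c), c)  →  s(g(m(s(0), s(c), s(m(s(s(c)), s(s(0)), c))), c))   [R4 at ε]
2. s(g(m(s(0), s(c), s(m(s(s(c)), s(s(0)), c))), c))  →  s(m(s(0), s(c), s(m(s(s(c)), s(s(0)), c))))   [R1 at 1]
3. s(m(s(0), s(c), s(m(s(s(c)), s(s(0)), c))))  →  s(0)   [R5 at 1]

s(0)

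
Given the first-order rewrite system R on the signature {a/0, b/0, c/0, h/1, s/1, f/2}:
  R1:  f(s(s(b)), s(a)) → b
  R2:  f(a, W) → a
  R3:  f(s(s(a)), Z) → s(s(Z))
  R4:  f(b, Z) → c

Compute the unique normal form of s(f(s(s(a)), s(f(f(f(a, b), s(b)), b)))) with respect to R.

s(s(s(s(a))))

1. s(f(s(s(a)), s(f(f(f(a, b), s(b)), b))))  →  s(s(s(s(f(f(f(a, b), s(b)), b)))))   [R3 at 1]
2. s(s(s(s(f(f(f(a, b), s(b)), b)))))  →  s(s(s(s(f(f(a, s(b)), b)))))   [R2 at 1.1.1.1.1.1]
3. s(s(s(s(f(f(a, s(b)), b)))))  →  s(s(s(s(f(a, b)))))   [R2 at 1.1.1.1.1]
4. s(s(s(s(f(a, b)))))  →  s(s(s(s(a))))   [R2 at 1.1.1.1]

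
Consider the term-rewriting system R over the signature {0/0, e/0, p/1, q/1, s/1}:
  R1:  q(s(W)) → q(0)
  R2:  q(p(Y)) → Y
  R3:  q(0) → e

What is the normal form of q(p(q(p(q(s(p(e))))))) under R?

1. q(p(q(p(q(s(p(e)))))))  →  q(p(q(s(p(e)))))   [R2 at ε]
2. q(p(q(s(p(e)))))  →  q(s(p(e)))   [R2 at ε]
3. q(s(p(e)))  →  q(0)   [R1 at ε]
4. q(0)  →  e   [R3 at ε]

e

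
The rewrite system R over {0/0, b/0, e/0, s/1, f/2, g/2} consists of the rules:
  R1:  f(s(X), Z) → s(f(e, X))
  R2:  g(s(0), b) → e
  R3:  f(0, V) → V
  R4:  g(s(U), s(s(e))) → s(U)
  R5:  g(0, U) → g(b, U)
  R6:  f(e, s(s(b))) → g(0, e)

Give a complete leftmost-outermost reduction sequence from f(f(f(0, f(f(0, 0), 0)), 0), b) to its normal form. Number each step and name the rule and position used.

b

1. f(f(f(0, f(f(0, 0), 0)), 0), b)  →  f(f(f(f(0, 0), 0), 0), b)   [R3 at 1.1]
2. f(f(f(f(0, 0), 0), 0), b)  →  f(f(f(0, 0), 0), b)   [R3 at 1.1.1]
3. f(f(f(0, 0), 0), b)  →  f(f(0, 0), b)   [R3 at 1.1]
4. f(f(0, 0), b)  →  f(0, b)   [R3 at 1]
5. f(0, b)  →  b   [R3 at ε]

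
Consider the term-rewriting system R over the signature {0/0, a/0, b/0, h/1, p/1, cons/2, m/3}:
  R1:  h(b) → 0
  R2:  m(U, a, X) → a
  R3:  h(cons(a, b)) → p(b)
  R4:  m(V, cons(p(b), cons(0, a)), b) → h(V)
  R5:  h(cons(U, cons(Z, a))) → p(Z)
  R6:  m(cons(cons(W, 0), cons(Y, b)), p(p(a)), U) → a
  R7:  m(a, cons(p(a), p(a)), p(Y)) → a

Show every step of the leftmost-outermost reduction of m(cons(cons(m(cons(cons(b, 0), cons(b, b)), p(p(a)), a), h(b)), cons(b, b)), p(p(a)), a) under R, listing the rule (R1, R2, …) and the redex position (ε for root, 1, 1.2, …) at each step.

1. m(cons(cons(m(cons(cons(b, 0), cons(b, b)), p(p(a)), a), h(b)), cons(b, b)), p(p(a)), a)  →  m(cons(cons(a, h(b)), cons(b, b)), p(p(a)), a)   [R6 at 1.1.1]
2. m(cons(cons(a, h(b)), cons(b, b)), p(p(a)), a)  →  m(cons(cons(a, 0), cons(b, b)), p(p(a)), a)   [R1 at 1.1.2]
3. m(cons(cons(a, 0), cons(b, b)), p(p(a)), a)  →  a   [R6 at ε]

a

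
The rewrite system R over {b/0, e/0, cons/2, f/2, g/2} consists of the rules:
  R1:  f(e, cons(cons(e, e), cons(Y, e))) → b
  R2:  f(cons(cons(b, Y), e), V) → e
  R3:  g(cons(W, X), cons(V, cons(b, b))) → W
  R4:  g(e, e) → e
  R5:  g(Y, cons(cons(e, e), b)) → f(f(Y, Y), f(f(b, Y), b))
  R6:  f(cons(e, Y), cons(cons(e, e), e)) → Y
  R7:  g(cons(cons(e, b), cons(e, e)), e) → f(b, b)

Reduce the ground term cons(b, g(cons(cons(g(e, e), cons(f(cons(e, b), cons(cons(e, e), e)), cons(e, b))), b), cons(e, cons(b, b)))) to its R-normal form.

1. cons(b, g(cons(cons(g(e, e), cons(f(cons(e, b), cons(cons(e, e), e)), cons(e, b))), b), cons(e, cons(b, b))))  →  cons(b, cons(g(e, e), cons(f(cons(e, b), cons(cons(e, e), e)), cons(e, b))))   [R3 at 2]
2. cons(b, cons(g(e, e), cons(f(cons(e, b), cons(cons(e, e), e)), cons(e, b))))  →  cons(b, cons(e, cons(f(cons(e, b), cons(cons(e, e), e)), cons(e, b))))   [R4 at 2.1]
3. cons(b, cons(e, cons(f(cons(e, b), cons(cons(e, e), e)), cons(e, b))))  →  cons(b, cons(e, cons(b, cons(e, b))))   [R6 at 2.2.1]

cons(b, cons(e, cons(b, cons(e, b))))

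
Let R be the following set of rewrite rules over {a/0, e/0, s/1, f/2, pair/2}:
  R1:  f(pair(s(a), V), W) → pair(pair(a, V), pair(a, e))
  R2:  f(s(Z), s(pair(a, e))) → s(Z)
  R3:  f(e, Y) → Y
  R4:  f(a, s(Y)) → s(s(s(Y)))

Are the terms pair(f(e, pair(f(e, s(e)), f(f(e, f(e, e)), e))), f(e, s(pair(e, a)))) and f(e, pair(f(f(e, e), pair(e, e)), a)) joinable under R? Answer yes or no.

Reduce t₁ = pair(f(e, pair(f(e, s(e)), f(f(e, f(e, e)), e))), f(e, s(pair(e, a)))):
1. pair(f(e, pair(f(e, s(e)), f(f(e, f(e, e)), e))), f(e, s(pair(e, a))))  →  pair(pair(f(e, s(e)), f(f(e, f(e, e)), e)), f(e, s(pair(e, a))))   [R3 at 1]
2. pair(pair(f(e, s(e)), f(f(e, f(e, e)), e)), f(e, s(pair(e, a))))  →  pair(pair(s(e), f(f(e, f(e, e)), e)), f(e, s(pair(e, a))))   [R3 at 1.1]
3. pair(pair(s(e), f(f(e, f(e, e)), e)), f(e, s(pair(e, a))))  →  pair(pair(s(e), f(f(e, e), e)), f(e, s(pair(e, a))))   [R3 at 1.2.1]
4. pair(pair(s(e), f(f(e, e), e)), f(e, s(pair(e, a))))  →  pair(pair(s(e), f(e, e)), f(e, s(pair(e, a))))   [R3 at 1.2.1]
5. pair(pair(s(e), f(e, e)), f(e, s(pair(e, a))))  →  pair(pair(s(e), e), f(e, s(pair(e, a))))   [R3 at 1.2]
6. pair(pair(s(e), e), f(e, s(pair(e, a))))  →  pair(pair(s(e), e), s(pair(e, a)))   [R3 at 2]

Reduce t₂ = f(e, pair(f(f(e, e), pair(e, e)), a)):
1. f(e, pair(f(f(e, e), pair(e, e)), a))  →  pair(f(f(e, e), pair(e, e)), a)   [R3 at ε]
2. pair(f(f(e, e), pair(e, e)), a)  →  pair(f(e, pair(e, e)), a)   [R3 at 1.1]
3. pair(f(e, pair(e, e)), a)  →  pair(pair(e, e), a)   [R3 at 1]

no — NF(t₁) = pair(pair(s(e), e), s(pair(e, a))), NF(t₂) = pair(pair(e, e), a)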